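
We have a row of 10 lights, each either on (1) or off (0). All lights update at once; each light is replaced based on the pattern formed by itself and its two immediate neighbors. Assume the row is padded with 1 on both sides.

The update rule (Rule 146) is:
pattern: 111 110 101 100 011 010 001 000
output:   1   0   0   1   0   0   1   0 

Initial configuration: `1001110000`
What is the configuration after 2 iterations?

0000000110

iteration 1: 0110101001
iteration 2: 0000000110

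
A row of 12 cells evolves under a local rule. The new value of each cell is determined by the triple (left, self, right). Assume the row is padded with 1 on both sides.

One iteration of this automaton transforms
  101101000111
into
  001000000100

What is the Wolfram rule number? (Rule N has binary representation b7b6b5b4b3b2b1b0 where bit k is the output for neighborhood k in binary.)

position 10: 111 → 0  (bit 7 = 0)
position 0: 110 → 0  (bit 6 = 0)
position 1: 101 → 0  (bit 5 = 0)
position 6: 100 → 0  (bit 4 = 0)
position 2: 011 → 1  (bit 3 = 1)
position 5: 010 → 0  (bit 2 = 0)
position 8: 001 → 0  (bit 1 = 0)
position 7: 000 → 0  (bit 0 = 0)
bits b7..b0 = 00001000 = 8

8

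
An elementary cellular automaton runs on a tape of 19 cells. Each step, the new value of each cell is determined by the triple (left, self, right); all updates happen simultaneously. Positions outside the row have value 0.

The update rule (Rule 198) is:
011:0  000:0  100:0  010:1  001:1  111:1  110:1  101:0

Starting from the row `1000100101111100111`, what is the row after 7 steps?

1010101101010101011

1001101100111101011
1010100101011101001
1010101101001101011
1010100101010101001
1010101101010101011
1010100101010101001  (repeats step 4; period 2)
step 7: 1010101101010101011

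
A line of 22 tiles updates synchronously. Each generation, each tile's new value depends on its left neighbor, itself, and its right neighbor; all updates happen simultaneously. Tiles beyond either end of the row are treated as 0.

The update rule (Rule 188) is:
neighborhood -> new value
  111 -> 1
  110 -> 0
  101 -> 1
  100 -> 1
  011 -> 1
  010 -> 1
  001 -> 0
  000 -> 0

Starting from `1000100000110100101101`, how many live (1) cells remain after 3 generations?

1100110000101110111011
1010101000111101110110
1111111100111011101101
count of 1: 17

17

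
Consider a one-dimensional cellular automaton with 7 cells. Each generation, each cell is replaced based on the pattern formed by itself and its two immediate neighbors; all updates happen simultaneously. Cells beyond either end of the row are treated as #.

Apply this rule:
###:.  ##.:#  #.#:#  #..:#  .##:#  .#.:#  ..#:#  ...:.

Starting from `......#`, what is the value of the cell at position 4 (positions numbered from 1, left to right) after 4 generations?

generation 1: #....##
generation 2: ##..##.
generation 3: .######
generation 4: ##.....
position 4 holds .

.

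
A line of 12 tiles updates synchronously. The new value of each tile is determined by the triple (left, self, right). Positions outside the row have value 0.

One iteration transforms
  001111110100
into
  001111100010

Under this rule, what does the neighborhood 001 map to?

At position 1 the neighborhood is 001; the next row has 0 there.

0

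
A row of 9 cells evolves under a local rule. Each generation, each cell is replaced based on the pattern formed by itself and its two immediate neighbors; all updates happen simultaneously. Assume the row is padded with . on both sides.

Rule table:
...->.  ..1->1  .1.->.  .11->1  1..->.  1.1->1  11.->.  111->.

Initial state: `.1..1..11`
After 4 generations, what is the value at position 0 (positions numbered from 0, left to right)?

1..1..11.
..1..11..
.1..11...
1..11....
position 0 holds 1

1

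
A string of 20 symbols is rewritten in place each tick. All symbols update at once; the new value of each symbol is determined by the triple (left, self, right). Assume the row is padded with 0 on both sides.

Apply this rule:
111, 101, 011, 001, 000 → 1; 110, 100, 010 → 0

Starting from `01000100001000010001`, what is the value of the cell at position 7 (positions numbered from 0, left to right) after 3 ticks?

1

tick 1: 10011001110011100110
tick 2: 00110011100111001100
tick 3: 11100111001110011001
position 7 holds 1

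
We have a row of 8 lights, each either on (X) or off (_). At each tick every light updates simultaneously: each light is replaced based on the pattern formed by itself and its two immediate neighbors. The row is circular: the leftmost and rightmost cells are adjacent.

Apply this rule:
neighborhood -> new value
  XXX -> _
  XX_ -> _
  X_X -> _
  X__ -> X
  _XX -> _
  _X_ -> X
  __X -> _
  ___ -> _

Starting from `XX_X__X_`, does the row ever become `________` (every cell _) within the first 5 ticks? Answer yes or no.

no

___XX_X_
______XX
X_______
XX______
__X_____
tick 5 is __X_____, still not uniform _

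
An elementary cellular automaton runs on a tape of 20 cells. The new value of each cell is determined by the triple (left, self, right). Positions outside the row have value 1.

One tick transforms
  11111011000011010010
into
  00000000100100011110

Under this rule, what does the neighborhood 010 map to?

At position 15 the neighborhood is 010; the next row has 1 there.

1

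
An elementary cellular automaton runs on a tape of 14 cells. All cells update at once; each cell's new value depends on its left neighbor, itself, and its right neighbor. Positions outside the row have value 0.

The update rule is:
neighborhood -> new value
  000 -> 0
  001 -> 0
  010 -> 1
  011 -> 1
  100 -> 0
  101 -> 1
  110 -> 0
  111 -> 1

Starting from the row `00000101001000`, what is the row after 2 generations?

00000111001000
00000110001000

00000110001000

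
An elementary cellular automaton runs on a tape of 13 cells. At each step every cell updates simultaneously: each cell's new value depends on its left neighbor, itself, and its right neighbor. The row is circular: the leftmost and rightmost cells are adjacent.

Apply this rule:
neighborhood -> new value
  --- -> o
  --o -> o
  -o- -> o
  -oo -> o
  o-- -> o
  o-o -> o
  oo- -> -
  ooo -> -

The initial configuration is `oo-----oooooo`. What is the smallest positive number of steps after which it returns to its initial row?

26

--oooooo-----
ooo-----ooooo
---oooooo----
oooo-----oooo
----oooooo---
ooooo-----ooo
-----oooooo--
oooooo-----oo
------oooooo-
ooooooo-----o
-------oooooo
oooooooo-----
o-------ooooo
-oooooooo----
oo-------oooo
--oooooooo---
ooo-------ooo
---oooooooo--
oooo-------oo
----oooooooo-
ooooo-------o
-----oooooooo
oooooo-------
o-----ooooooo
-oooooo------
oo-----oooooo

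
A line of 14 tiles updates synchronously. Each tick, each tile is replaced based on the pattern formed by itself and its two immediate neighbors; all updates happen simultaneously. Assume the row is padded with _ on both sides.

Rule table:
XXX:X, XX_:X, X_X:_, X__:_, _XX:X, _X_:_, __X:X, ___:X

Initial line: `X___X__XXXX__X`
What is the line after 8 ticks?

XXXX_XXXXXX_XX

tick 1: __XX__XXXXX_X_
tick 2: XXXX_XXXXXX___
tick 3: XXXX_XXXXXX_XX
tick 4: XXXX_XXXXXX_XX  (fixed point — unchanged through tick 8)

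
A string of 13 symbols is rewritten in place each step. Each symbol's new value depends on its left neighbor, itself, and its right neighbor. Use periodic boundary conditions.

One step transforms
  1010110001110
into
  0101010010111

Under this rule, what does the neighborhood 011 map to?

At position 4 the neighborhood is 011; the next row has 0 there.

0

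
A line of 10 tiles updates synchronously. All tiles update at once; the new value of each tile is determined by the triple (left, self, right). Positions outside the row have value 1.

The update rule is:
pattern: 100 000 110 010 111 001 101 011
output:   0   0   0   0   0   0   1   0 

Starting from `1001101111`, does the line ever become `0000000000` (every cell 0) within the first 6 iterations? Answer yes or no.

yes

0000010000
0000000000
all cells are 0 at iteration 2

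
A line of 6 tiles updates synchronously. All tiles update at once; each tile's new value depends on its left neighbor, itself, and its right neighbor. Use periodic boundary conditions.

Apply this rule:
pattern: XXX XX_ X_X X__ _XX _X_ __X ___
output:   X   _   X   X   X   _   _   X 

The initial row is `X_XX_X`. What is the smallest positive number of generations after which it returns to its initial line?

3

generation 1: _XX_XX
generation 2: XX_XX_
generation 3: X_XX_X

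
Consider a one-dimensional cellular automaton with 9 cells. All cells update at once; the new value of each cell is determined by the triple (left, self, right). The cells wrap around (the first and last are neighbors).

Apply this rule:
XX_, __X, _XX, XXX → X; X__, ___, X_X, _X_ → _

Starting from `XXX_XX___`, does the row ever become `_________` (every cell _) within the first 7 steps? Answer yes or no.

step 1: XXX_XX__X
step 2: XXX_XX_XX
step 3: XXX_XX_XX  (fixed point — unchanged through step 7)
step 7 is XXX_XX_XX, still not uniform _

no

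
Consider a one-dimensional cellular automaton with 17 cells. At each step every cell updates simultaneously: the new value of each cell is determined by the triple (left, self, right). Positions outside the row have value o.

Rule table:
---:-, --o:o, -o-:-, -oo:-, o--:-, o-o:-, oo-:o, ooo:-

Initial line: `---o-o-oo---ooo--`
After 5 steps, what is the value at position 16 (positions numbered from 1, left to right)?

-

--o-----o--o--o-o
-o-----o--o--o---
------o--o--o---o
-----o--o--o---o-
----o--o--o---o--
position 16 holds -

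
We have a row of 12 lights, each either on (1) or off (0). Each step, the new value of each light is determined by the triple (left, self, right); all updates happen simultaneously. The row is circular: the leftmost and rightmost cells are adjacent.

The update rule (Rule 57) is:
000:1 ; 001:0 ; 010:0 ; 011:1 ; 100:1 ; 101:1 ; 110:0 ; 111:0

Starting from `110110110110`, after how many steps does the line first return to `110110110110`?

101101101101
011011011011
110110110110

3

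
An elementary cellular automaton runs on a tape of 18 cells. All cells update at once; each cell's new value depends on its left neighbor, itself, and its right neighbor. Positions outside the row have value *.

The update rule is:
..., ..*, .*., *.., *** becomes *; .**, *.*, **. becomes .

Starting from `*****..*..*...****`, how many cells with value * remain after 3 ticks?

****.*********.***
***...*******...**
**.***.*****.***.*
count of *: 14

14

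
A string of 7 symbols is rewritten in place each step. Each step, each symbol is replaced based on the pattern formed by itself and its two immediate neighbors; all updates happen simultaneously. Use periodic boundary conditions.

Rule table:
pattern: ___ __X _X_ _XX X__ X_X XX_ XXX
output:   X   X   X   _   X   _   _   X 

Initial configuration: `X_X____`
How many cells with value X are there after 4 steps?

1

X_XXXXX
___XXXX
XXX_XX_
_X_____
count of X: 1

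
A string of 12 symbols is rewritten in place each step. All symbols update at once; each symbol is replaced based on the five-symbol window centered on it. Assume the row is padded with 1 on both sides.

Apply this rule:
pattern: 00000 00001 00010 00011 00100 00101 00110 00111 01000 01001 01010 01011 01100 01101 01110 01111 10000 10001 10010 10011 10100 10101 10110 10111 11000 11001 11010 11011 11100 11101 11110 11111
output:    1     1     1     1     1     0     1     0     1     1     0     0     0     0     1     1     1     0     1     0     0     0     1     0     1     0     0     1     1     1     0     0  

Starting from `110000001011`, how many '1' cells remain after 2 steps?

011111110001
101000011010
count of 1: 5

5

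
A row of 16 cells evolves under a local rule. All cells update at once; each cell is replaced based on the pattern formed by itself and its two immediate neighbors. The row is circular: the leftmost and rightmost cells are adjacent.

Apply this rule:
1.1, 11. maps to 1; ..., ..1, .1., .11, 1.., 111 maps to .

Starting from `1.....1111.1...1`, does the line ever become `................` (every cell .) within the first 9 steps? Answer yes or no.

1........11.....
..........1.....
................
all cells are . at step 3

yes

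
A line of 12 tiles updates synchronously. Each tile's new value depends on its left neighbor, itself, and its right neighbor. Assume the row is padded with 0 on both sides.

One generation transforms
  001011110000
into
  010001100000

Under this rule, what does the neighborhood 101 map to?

At position 3 the neighborhood is 101; the next row has 0 there.

0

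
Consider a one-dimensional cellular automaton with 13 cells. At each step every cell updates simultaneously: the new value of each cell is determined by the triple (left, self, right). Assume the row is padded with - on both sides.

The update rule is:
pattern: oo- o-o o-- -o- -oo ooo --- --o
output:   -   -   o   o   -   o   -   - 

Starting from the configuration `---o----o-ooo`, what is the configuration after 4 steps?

-------o-----

---oo---o--o-
-----o--oo-oo
-----oo------
-------o-----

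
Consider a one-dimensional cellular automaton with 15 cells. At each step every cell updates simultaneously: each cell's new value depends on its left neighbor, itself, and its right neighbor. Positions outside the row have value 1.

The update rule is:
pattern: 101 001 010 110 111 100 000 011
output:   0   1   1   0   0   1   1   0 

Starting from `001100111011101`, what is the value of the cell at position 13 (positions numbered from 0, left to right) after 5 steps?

110011000000000
001100111111111
110011000000000  (repeats step 1; period 2)
step 5: 110011000000000
position 13 holds 0

0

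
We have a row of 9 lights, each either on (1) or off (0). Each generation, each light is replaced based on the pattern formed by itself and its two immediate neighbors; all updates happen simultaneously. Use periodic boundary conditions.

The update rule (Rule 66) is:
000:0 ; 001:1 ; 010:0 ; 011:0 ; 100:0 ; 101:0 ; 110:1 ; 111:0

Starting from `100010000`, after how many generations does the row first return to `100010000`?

generation 1: 000100001
generation 2: 001000010
generation 3: 010000100
generation 4: 100001000
generation 5: 000010001
generation 6: 000100010
generation 7: 001000100
generation 8: 010001000
generation 9: 100010000

9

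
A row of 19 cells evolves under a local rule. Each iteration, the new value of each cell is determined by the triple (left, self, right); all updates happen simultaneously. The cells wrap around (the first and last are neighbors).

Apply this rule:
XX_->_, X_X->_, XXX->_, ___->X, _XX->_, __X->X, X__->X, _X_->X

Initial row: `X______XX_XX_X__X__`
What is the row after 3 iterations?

XXXXXXX______XXXXXX
_______XXXXXX______
XXXXXXX______XXXXXX

XXXXXXX______XXXXXX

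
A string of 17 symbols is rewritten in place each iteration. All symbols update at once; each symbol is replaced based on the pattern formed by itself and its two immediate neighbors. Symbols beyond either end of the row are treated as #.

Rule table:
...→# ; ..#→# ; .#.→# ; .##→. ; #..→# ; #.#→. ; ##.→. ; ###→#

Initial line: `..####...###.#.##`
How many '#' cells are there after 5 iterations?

##.##.###.#..#..#
#......#..######.
.#########.####..
..#######...##.##
##.#####.###....#
count of #: 11

11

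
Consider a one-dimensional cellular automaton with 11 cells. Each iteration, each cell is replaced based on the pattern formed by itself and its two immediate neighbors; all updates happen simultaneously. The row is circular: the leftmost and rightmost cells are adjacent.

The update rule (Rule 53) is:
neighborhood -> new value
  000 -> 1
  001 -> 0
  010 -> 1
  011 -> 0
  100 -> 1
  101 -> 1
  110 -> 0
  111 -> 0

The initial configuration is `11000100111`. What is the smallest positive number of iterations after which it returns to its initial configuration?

22

iteration 1: 00110110000
iteration 2: 10001001111
iteration 3: 01101100000
iteration 4: 00010011111
iteration 5: 11011000000
iteration 6: 00100111110
iteration 7: 10110000001
iteration 8: 01001111100
iteration 9: 01100000011
iteration 10: 10011111000
iteration 11: 11000000110
iteration 12: 00111110001
iteration 13: 10000001101
iteration 14: 01111100010
iteration 15: 00000011011
iteration 16: 11111000100
iteration 17: 00000110110
iteration 18: 11110001001
iteration 19: 00001101100
iteration 20: 11100010011
iteration 21: 00011011000
iteration 22: 11000100111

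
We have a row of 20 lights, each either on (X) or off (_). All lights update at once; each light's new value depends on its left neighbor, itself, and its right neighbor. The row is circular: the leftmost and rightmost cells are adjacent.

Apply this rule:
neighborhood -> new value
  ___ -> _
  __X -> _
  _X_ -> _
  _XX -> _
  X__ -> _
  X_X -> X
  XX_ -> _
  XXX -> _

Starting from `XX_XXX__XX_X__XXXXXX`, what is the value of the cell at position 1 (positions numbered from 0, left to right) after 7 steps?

__X_______X_________
____________________
____________________  (fixed point — unchanged through step 7)
position 1 holds _

_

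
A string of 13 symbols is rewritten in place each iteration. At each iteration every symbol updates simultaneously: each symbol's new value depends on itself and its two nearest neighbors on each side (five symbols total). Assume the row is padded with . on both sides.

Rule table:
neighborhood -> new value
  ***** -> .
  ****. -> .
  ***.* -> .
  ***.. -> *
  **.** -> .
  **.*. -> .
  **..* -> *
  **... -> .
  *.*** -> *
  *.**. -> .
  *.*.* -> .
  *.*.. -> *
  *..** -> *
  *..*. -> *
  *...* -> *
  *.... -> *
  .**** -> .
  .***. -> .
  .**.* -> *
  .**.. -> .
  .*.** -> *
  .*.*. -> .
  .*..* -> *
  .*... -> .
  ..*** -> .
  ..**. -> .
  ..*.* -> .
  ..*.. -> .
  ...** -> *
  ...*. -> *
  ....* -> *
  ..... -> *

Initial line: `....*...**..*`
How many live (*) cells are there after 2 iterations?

5

iteration 1: ****..**..**.
iteration 2: ...***..**...
count of *: 5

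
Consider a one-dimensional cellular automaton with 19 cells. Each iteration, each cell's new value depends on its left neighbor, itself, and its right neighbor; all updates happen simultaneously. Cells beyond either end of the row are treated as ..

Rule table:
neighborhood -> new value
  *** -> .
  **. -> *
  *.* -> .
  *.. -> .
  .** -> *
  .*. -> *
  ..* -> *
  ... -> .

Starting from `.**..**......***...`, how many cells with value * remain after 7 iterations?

iteration 1: ***.***.....**.*...
iteration 2: *.*.*.*....***.*...
iteration 3: *.*.*.*...**.*.*...
iteration 4: *.*.*.*..***.*.*...
iteration 5: *.*.*.*.**.*.*.*...
iteration 6: *.*.*.*.**.*.*.*...  (fixed point — unchanged through iteration 7)
count of *: 9

9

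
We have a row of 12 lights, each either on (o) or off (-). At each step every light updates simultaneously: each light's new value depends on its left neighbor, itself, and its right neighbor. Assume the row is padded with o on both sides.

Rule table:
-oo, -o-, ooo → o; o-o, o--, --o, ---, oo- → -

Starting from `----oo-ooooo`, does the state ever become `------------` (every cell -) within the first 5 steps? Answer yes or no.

----o--ooooo
----o--ooooo  (fixed point — unchanged through step 5)
step 5 is ----o--ooooo, still not uniform -

no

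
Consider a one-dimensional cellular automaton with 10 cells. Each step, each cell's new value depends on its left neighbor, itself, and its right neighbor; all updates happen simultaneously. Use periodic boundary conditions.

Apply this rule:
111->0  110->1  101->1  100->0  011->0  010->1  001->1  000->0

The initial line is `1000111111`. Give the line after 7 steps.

1101101111

1001000000
1011000001
1101000010
0111000111
1001001001
1011011010
1101101111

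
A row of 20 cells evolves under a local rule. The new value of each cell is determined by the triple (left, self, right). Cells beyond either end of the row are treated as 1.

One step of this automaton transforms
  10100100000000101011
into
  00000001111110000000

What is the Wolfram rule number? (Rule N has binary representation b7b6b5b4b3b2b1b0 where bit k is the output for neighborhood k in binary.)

position 19: 111 → 0  (bit 7 = 0)
position 0: 110 → 0  (bit 6 = 0)
position 1: 101 → 0  (bit 5 = 0)
position 3: 100 → 0  (bit 4 = 0)
position 18: 011 → 0  (bit 3 = 0)
position 2: 010 → 0  (bit 2 = 0)
position 4: 001 → 0  (bit 1 = 0)
position 7: 000 → 1  (bit 0 = 1)
bits b7..b0 = 00000001 = 1

1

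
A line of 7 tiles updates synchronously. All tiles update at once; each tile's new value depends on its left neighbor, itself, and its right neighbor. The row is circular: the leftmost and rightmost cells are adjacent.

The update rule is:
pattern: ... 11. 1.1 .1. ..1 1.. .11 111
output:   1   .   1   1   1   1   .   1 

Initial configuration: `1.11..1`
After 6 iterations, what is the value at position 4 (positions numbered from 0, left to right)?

.1..11.
1111..1
111.11.
.1.1..1
1111111
1111111
position 4 holds 1

1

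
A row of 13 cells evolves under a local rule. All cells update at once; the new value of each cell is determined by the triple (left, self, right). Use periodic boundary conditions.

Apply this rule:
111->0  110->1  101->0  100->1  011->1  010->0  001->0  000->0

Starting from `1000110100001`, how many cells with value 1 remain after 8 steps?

6

1100110010001
0110111001001
0110101100100
0110001110010
0111001011001
0101100011100
0001110010110
0001011000111
count of 1: 6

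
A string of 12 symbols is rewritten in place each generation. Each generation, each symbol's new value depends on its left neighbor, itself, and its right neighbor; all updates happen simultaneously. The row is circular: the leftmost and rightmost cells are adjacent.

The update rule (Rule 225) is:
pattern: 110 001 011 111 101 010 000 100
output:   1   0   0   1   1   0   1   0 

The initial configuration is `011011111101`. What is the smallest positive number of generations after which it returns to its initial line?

12

101101111110
010110111111
101011011111
110101101111
111010110111
111101011011
111110101101
111111010110
011111101011
101111110101
110111111010
011011111101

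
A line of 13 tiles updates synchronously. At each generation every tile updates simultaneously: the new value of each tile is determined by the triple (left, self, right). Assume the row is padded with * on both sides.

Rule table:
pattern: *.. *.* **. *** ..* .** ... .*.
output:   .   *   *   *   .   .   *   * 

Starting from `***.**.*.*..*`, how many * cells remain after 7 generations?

****.*****...
*****.****.*.
******.******
*******.*****
********.****
*********.***
**********.**
count of *: 12

12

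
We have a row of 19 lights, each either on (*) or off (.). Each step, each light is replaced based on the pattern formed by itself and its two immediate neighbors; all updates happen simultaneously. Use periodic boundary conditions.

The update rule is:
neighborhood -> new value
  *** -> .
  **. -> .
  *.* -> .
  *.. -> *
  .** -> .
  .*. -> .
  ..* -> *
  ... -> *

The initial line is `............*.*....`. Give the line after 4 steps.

............***....

************...****
............***....
************...****  (repeats step 1; period 2)
step 4: ............***....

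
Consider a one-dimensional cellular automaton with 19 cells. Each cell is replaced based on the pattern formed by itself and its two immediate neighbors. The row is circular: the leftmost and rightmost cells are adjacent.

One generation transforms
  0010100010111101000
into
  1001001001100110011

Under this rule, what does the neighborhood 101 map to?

At position 3 the neighborhood is 101; the next row has 1 there.

1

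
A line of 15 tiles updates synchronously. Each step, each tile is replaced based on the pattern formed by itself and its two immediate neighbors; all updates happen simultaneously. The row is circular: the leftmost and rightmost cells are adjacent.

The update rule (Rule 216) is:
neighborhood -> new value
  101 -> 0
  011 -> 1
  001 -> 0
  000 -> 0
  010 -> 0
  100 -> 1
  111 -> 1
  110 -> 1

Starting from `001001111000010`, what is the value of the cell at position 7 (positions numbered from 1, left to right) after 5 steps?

step 1: 000101111100001
step 2: 100001111110000
step 3: 010001111111000
step 4: 001001111111100
step 5: 000101111111110
position 7 holds 1

1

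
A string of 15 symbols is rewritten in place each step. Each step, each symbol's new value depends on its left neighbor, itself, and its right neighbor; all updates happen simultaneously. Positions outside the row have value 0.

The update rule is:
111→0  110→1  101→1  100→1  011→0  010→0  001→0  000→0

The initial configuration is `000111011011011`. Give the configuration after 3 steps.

000001101101101
000000110110110
000000011011011

000000011011011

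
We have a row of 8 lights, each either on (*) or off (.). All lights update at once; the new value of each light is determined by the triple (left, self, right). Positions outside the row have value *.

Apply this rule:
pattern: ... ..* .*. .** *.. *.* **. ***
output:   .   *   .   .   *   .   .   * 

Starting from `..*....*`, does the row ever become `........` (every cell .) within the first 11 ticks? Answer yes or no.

yes

**.*..*.
*...**..
.*.*..**
....**.*
*..*....
.**.*..*
.....**.
*...*...
.*.*.*.*
........
all cells are . at tick 10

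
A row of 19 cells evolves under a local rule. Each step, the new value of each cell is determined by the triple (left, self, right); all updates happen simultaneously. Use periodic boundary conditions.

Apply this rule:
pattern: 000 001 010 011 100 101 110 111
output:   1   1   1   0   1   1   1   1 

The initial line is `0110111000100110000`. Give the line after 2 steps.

1101101111111101111

1011011111111011111
1101101111111101111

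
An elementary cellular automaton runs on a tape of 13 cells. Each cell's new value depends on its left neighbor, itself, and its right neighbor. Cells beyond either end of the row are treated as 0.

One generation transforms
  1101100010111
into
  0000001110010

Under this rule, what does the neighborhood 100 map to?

0

At position 5 the neighborhood is 100; the next row has 0 there.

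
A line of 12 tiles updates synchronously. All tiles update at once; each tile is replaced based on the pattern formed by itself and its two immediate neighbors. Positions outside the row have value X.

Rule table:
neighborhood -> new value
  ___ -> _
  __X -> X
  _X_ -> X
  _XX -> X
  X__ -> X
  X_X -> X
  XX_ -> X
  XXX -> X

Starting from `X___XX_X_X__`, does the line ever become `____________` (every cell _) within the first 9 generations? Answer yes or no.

XX_XXXXXXXXX
XXXXXXXXXXXX
XXXXXXXXXXXX  (fixed point — unchanged through generation 9)
generation 9 is XXXXXXXXXXXX, still not uniform _

no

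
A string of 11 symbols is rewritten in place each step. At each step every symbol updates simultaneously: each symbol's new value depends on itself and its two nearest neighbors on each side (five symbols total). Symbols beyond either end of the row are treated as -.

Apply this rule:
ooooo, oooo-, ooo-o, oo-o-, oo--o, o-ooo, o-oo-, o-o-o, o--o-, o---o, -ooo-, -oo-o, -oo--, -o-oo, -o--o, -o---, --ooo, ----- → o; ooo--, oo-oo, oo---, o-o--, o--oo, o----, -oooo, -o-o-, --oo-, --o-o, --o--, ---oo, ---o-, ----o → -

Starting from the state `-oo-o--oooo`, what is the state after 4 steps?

--oo-o-o-o-
---ooo-o--o
o--oooo-oo-
-o-o-oo-oo-

-o-o-oo-oo-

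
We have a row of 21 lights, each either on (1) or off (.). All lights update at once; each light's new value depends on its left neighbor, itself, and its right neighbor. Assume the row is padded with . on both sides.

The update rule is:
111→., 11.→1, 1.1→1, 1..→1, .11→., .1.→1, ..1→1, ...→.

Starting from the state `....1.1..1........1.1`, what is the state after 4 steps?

...11111111......1111
..1.......11....1...1
.111.....1.11..111.11
1..11...111.111..11.1

1..11...111.111..11.1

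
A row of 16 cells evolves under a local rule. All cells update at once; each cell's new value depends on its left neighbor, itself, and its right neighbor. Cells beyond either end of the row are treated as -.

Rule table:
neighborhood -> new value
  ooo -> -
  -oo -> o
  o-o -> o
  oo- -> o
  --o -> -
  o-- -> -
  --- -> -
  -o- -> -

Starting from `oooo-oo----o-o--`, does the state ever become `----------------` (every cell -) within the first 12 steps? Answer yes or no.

o--oooo-----o---
---o--o---------
----------------
all cells are - at step 3

yes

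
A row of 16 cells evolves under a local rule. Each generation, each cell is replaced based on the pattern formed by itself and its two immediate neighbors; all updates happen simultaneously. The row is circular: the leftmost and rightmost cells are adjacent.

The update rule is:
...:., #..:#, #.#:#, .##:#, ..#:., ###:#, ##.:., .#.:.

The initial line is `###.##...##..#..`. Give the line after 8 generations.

##.##.#..#.#..#.
#.##.#.#..#.#..#
.##.#.#.#..#.#.#
##.#.#.#.#..#.#.
#.#.#.#.#.#..#.#
.#.#.#.#.#.#..##
#.#.#.#.#.#.#.#.
.#.#.#.#.#.#.#.#

.#.#.#.#.#.#.#.#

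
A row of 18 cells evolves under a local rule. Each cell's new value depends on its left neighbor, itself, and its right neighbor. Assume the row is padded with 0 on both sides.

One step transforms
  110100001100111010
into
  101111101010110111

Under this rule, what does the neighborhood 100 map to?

1

At position 4 the neighborhood is 100; the next row has 1 there.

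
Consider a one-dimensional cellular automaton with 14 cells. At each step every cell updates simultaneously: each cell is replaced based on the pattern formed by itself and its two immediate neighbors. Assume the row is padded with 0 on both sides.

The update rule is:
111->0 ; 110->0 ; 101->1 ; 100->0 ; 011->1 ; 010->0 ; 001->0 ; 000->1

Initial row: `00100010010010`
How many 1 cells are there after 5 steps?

2

step 1: 10001000000000
step 2: 00100011111111
step 3: 10001010000000
step 4: 00100100111111
step 5: 10000000100000
count of 1: 2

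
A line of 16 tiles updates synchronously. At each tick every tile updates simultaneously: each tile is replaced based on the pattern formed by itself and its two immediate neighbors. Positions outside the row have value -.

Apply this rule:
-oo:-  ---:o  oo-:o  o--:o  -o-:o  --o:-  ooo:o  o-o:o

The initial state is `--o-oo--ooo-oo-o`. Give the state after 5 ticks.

o--oo-oo-oo--ooo

o-oo-oo--ooo-ooo
oo-oo-oo--ooo-oo
-oo-oo-oo--ooo-o
--oo-oo-oo--oooo
o--oo-oo-oo--ooo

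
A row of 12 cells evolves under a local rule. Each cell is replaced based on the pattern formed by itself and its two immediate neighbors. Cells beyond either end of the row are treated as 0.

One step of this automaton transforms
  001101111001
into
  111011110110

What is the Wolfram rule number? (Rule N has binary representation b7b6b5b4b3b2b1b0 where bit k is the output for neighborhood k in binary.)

187

position 6: 111 → 1  (bit 7 = 1)
position 3: 110 → 0  (bit 6 = 0)
position 4: 101 → 1  (bit 5 = 1)
position 9: 100 → 1  (bit 4 = 1)
position 2: 011 → 1  (bit 3 = 1)
position 11: 010 → 0  (bit 2 = 0)
position 1: 001 → 1  (bit 1 = 1)
position 0: 000 → 1  (bit 0 = 1)
bits b7..b0 = 10111011 = 187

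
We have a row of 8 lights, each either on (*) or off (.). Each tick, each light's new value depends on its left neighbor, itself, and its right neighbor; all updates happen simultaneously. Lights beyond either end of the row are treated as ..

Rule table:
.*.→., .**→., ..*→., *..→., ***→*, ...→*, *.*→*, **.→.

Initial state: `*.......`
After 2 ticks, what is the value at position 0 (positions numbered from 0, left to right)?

*

..******
*..****.
position 0 holds *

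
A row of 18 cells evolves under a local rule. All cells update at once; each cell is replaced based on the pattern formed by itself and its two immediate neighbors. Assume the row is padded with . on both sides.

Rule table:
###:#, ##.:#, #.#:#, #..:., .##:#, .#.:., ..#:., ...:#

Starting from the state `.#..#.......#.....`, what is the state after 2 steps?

#####.#####.#.####

step 1: ......#####...####
step 2: #####.#####.#.####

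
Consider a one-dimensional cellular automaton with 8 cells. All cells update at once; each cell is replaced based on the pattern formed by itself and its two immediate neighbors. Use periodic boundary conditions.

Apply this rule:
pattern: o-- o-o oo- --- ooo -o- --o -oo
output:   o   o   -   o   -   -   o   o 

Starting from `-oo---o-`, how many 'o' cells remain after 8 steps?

4

oo-ooo-o
--oo--oo
ooo-ooo-
o--oo--o
-ooo-ooo
oo--oo--
o-ooo-oo
-oo--oo-
count of o: 4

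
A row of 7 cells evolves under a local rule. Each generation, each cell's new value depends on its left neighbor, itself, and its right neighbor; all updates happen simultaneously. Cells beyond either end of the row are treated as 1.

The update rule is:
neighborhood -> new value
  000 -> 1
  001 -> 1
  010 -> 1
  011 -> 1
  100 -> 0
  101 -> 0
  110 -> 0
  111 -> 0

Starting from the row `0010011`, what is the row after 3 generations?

0110110
0100100
0101101

0101101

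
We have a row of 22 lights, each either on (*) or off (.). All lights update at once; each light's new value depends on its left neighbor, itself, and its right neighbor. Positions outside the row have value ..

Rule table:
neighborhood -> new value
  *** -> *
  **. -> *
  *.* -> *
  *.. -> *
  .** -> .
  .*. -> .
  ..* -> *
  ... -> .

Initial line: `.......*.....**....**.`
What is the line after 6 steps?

.*.*.*.*.*.*.*.*.*.***

......*.*...*.**..*.**
.....*.*.*.*.*.***.*.*
....*.*.*.*.*.*.***.*.
...*.*.*.*.*.*.*.***.*
..*.*.*.*.*.*.*.*.***.
.*.*.*.*.*.*.*.*.*.***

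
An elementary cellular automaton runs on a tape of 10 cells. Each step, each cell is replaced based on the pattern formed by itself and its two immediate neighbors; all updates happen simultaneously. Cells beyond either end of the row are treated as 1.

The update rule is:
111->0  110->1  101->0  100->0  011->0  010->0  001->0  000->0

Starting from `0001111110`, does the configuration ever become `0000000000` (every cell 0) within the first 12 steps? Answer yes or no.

step 1: 0000000010
step 2: 0000000000
all cells are 0 at step 2

yes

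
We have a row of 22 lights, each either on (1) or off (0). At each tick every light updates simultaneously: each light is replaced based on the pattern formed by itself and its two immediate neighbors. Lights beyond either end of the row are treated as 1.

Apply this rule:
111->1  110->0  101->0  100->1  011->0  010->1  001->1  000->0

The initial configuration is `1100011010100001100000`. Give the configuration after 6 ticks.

1010100010110010010001
0010110110001111111010
1110000001010111110010
1101000011010011101110
1001100100011101000100
0110011110101001101111

0110011110101001101111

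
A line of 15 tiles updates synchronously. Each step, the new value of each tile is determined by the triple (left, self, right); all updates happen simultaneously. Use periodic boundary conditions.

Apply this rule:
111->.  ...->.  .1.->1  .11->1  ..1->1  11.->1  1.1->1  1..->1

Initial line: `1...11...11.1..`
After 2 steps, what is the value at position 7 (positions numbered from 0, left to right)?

1

11.1111.1111111
.111..111......
position 7 holds 1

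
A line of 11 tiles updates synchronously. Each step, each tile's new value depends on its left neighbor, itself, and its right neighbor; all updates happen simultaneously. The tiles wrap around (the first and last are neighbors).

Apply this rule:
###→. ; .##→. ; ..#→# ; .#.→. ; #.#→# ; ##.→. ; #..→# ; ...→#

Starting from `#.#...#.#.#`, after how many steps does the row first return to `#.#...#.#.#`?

.#.###.#.#.
#.#...#.#.#

2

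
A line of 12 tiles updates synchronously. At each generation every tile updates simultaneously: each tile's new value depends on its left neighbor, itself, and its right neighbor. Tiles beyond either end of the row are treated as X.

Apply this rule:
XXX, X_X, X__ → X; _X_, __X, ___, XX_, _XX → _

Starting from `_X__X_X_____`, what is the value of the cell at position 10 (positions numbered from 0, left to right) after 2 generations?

generation 1: X_X__X_X____
generation 2: _X_X__X_X___
position 10 holds _

_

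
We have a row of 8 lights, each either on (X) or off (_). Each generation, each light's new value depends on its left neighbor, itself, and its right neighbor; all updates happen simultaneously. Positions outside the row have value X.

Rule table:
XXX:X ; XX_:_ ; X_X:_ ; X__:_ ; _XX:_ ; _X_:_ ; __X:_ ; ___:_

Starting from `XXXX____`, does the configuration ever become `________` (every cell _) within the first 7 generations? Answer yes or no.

generation 1: XXX_____
generation 2: XX______
generation 3: X_______
generation 4: ________
all cells are _ at generation 4

yes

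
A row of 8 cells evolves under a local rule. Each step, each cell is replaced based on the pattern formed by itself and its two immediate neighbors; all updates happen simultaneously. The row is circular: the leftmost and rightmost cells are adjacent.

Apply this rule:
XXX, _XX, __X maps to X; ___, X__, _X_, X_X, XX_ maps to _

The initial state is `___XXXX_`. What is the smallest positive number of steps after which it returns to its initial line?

8

__XXXX__
_XXXX___
XXXX____
XXX____X
XX____XX
X____XXX
____XXXX
___XXXX_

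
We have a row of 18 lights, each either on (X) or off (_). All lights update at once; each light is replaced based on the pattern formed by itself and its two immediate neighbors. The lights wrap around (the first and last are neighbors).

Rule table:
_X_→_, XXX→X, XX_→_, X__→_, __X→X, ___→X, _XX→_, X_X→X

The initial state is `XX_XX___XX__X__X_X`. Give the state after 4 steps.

__X__XX___XX_X_X_X

X_X___XX___X__X_X_
_X__XX___XX__X_X_X
X__X___XX___X_X_X_
__X__XX___XX_X_X_X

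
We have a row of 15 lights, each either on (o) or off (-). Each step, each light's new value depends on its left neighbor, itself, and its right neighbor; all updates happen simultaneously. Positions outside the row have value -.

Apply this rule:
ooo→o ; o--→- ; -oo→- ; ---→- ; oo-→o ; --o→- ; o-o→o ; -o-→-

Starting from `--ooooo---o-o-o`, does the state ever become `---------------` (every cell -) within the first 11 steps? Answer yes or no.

step 1: ---oooo----o-o-
step 2: ----ooo-----o--
step 3: -----oo--------
step 4: ------o--------
step 5: ---------------
all cells are - at step 5

yes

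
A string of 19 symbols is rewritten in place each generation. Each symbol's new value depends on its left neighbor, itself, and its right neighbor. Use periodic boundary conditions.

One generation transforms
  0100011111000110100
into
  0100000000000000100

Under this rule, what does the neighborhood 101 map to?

At position 15 the neighborhood is 101; the next row has 0 there.

0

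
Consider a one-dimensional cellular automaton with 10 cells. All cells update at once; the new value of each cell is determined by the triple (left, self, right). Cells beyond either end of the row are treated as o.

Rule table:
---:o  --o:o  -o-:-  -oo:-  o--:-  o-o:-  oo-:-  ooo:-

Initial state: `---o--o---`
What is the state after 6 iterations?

iteration 1: -oo--o--oo
iteration 2: ----o--o--
iteration 3: -ooo--o--o
iteration 4: -----o--o-
iteration 5: -oooo--o--
iteration 6: ------o--o

------o--o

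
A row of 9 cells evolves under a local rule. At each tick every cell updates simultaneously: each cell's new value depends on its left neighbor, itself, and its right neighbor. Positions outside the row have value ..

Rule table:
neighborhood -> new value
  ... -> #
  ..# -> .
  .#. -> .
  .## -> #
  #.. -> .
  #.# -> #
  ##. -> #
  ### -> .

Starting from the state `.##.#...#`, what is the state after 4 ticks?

.###..#..
.#.#....#
..#..##..
#....##.#

#....##.#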